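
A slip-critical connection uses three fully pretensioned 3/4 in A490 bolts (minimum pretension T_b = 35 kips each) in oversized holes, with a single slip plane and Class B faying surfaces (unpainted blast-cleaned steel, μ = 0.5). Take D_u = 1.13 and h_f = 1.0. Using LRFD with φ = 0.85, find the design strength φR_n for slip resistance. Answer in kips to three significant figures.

50.4 kips

R_n = μ · D_u · h_f · T_b · n_s · n_b = 0.5 × 1.13 × 1.0 × 35 × 1 × 3 = 59.32 kips.
Design strength φR_n = 0.85 × 59.32 = 50.4 kips.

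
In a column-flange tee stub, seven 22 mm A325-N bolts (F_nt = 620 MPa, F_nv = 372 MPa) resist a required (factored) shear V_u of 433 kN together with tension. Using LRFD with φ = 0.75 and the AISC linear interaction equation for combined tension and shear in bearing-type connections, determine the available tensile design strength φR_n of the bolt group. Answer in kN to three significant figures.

A_b = π·22²/4 = 380.1 mm²; f_rv = 433 × 1000 / (7 × 380.1) = 162.7 MPa.
F'_nt = 1.3 F_nt − (F_nt / φF_nv) f_rv = 1.3·620 − (620/(0.75·372))·162.7 = 444.4 MPa, capped at F_nt → F'_nt = 444.4 MPa.
R_n = F'_nt · A_b · n = 444.4 × 380.1 × 7 / 1000 = 1182 kN.
Design strength φR_n = 0.75 × 1182 = 887 kN.

887 kN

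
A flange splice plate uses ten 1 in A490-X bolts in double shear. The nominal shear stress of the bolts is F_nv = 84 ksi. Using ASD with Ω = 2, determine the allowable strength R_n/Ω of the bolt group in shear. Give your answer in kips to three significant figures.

660 kips

A_b = π × 1² / 4 = 0.7854 in².
R_n = F_nv · A_b · n · n_s = 84 × 0.7854 × 10 × 2 = 1319 kips.
Allowable strength R_n/Ω = 1319 / 2 = 660 kips.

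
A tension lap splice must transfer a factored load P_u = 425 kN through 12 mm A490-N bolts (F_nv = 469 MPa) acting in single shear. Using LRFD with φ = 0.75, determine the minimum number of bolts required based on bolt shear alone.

11 bolts

A_b = π·12²/4 = 113.1 mm².
Per-bolt design strength φR_n = 0.75 × 469 × 113.1 × 1 / 1000 = 39.78 kN.
n ≥ 425 / 39.78 = 10.68 → use 11 bolts.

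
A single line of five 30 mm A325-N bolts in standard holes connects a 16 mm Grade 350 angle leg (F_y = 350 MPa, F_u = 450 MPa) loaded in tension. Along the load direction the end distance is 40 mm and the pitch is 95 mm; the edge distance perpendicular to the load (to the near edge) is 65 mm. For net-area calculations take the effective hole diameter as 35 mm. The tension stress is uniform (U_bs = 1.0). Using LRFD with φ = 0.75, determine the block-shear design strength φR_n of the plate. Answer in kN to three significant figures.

1110 kN

Shear plane L_v = 40 + 4·95 = 420 mm; A_gv = 420 × 16 = 6720 mm².
A_nv = (420 − 4.5·35) × 16 = 4200 mm².
A_nt = (65 − 0.5·35) × 16 = 760 mm².
0.6 F_u A_nv = 1134 kN; 0.6 F_y A_gv = 1411 kN → shear rupture governs the shear term.
R_n = 1134 + 1.0 × 450 × 760 / 1000 = 1476 kN.
Design strength φR_n = 0.75 × 1476 = 1110 kN.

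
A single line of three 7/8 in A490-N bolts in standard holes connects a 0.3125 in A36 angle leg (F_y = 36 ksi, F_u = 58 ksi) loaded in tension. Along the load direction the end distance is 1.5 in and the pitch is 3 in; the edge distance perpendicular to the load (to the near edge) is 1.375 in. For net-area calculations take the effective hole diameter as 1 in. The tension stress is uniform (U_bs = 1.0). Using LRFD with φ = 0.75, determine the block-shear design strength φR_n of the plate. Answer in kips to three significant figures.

Shear plane L_v = 1.5 + 2·3 = 7.5 in; A_gv = 7.5 × 0.3125 = 2.344 in².
A_nv = (7.5 − 2.5·1) × 0.3125 = 1.562 in².
A_nt = (1.375 − 0.5·1) × 0.3125 = 0.2734 in².
0.6 F_u A_nv = 54.37 kips; 0.6 F_y A_gv = 50.62 kips → shear yielding governs the shear term.
R_n = 50.62 + 1.0 × 58 × 0.2734 = 66.48 kips.
Design strength φR_n = 0.75 × 66.48 = 49.9 kips.

49.9 kips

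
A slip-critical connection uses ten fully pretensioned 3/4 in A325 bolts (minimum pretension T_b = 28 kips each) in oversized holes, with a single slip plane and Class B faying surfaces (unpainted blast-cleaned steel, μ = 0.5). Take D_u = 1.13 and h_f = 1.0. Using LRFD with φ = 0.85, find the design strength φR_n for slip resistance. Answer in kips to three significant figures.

R_n = μ · D_u · h_f · T_b · n_s · n_b = 0.5 × 1.13 × 1.0 × 28 × 1 × 10 = 158.2 kips.
Design strength φR_n = 0.85 × 158.2 = 134 kips.

134 kips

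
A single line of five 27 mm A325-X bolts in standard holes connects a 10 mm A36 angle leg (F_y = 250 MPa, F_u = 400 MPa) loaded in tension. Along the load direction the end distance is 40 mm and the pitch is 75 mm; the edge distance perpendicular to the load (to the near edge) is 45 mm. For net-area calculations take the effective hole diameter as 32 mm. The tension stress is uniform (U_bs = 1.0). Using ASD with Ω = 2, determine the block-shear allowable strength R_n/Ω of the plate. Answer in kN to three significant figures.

293 kN

Shear plane L_v = 40 + 4·75 = 340 mm; A_gv = 340 × 10 = 3400 mm².
A_nv = (340 − 4.5·32) × 10 = 1960 mm².
A_nt = (45 − 0.5·32) × 10 = 290 mm².
0.6 F_u A_nv = 470.4 kN; 0.6 F_y A_gv = 510 kN → shear rupture governs the shear term.
R_n = 470.4 + 1.0 × 400 × 290 / 1000 = 586.4 kN.
Allowable strength R_n/Ω = 586.4 / 2 = 293 kN.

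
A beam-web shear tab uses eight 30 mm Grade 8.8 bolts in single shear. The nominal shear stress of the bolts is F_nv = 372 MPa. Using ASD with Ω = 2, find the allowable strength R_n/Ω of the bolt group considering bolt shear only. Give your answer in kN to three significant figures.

A_b = π × 30² / 4 = 706.9 mm².
R_n = F_nv · A_b · n · n_s = 372 × 706.9 × 8 × 1 / 1000 = 2104 kN.
Allowable strength R_n/Ω = 2104 / 2 = 1050 kN.

1050 kN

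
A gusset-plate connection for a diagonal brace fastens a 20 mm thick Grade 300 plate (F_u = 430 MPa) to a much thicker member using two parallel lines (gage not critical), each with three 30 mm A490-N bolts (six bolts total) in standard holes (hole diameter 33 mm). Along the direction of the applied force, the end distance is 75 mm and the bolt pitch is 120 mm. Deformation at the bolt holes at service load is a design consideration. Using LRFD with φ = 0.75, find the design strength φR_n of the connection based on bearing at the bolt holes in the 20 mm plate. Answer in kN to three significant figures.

Per bolt r_n = 1.2 l_c t F_u ≤ 2.4 d t F_u; upper limit = 2.4 × 30 × 20 × 430 / 1000 = 619.2 kN.
Edge bolt: l_c = 75 − 33/2 = 58.5 mm → 1.2 × 58.5 × 20 × 430 / 1000 = 603.7 → r_n = 603.7 kN.
Interior bolts: l_c = 120 − 33 = 87 mm → 1.2 × 87 × 20 × 430 / 1000 = 897.8 → r_n = 619.2 kN.
R_n = 2 × 603.7 + 4 × 619.2 = 3684 kN.
Design strength φR_n = 0.75 × 3684 = 2760 kN.

2760 kN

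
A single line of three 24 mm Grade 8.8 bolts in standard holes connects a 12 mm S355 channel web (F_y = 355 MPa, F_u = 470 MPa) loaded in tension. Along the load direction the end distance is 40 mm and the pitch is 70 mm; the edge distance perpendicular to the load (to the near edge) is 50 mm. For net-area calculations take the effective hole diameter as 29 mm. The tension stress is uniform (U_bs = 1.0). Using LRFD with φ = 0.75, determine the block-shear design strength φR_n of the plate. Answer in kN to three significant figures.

423 kN

Shear plane L_v = 40 + 2·70 = 180 mm; A_gv = 180 × 12 = 2160 mm².
A_nv = (180 − 2.5·29) × 12 = 1290 mm².
A_nt = (50 − 0.5·29) × 12 = 426 mm².
0.6 F_u A_nv = 363.8 kN; 0.6 F_y A_gv = 460.1 kN → shear rupture governs the shear term.
R_n = 363.8 + 1.0 × 470 × 426 / 1000 = 564 kN.
Design strength φR_n = 0.75 × 564 = 423 kN.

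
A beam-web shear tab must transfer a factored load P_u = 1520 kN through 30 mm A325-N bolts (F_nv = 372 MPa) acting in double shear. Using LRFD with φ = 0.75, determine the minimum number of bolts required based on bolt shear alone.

4 bolts

A_b = π·30²/4 = 706.9 mm².
Per-bolt design strength φR_n = 0.75 × 372 × 706.9 × 2 / 1000 = 394.4 kN.
n ≥ 1520 / 394.4 = 3.854 → use 4 bolts.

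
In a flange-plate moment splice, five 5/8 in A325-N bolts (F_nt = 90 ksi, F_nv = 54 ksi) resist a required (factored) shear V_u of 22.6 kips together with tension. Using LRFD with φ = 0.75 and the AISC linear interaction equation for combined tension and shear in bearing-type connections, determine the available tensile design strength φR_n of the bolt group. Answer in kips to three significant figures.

96.9 kips

A_b = π·0.625²/4 = 0.3068 in²; f_rv = 22.6 / (5 × 0.3068) = 14.73 ksi.
F'_nt = 1.3 F_nt − (F_nt / φF_nv) f_rv = 1.3·90 − (90/(0.75·54))·14.73 = 84.26 ksi, capped at F_nt → F'_nt = 84.26 ksi.
R_n = F'_nt · A_b · n = 84.26 × 0.3068 × 5 = 129.3 kips.
Design strength φR_n = 0.75 × 129.3 = 96.9 kips.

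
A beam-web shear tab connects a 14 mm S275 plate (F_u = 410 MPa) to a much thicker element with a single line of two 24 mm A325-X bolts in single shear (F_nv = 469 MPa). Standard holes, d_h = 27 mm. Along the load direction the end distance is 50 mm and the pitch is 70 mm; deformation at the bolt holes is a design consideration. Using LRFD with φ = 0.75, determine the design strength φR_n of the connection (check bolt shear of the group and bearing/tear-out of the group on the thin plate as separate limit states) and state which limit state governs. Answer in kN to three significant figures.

Bolt shear: A_b = π·24²/4 = 452.4 mm²; R_n = 469 × 452.4 × 2 × 1 / 1000 = 424.3 kN → 0.75 × 424.3 = 318 kN.
Bearing (1.2 l_c t F_u ≤ 2.4 d t F_u): upper limit = 2.4·24·14·410 / 1000 = 330.6 kN.
  Edge l_c = 50 − 27/2 = 36.5 → r_n = 251.4 kN; interior l_c = 70 − 27 = 43 → r_n = 296.2 kN.
  R_n,bearing = 1·251.4 + 1·296.2 = 547.6 kN → 0.75 × 547.6 = 411 kN.
Bolt shear governs: 318 kN.

318 kN (bolt shear governs)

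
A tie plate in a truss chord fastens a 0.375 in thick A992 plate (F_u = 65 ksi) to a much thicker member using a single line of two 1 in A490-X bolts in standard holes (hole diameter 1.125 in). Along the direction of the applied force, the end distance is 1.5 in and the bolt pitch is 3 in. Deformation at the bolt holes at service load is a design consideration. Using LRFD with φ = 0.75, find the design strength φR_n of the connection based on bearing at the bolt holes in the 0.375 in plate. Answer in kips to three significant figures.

61.7 kips

Per bolt r_n = 1.2 l_c t F_u ≤ 2.4 d t F_u; upper limit = 2.4 × 1 × 0.375 × 65 = 58.5 kips.
Edge bolt: l_c = 1.5 − 1.125/2 = 0.9375 in → 1.2 × 0.9375 × 0.375 × 65 = 27.42 → r_n = 27.42 kips.
Interior bolts: l_c = 3 − 1.125 = 1.875 in → 1.2 × 1.875 × 0.375 × 65 = 54.84 → r_n = 54.84 kips.
R_n = 1 × 27.42 + 1 × 54.84 = 82.27 kips.
Design strength φR_n = 0.75 × 82.27 = 61.7 kips.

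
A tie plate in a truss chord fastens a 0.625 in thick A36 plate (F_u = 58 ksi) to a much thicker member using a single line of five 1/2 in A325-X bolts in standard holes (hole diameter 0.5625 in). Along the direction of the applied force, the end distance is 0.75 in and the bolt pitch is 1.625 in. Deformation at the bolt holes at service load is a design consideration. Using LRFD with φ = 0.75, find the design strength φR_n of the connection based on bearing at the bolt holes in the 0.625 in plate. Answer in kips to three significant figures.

Per bolt r_n = 1.2 l_c t F_u ≤ 2.4 d t F_u; upper limit = 2.4 × 0.5 × 0.625 × 58 = 43.5 kips.
Edge bolt: l_c = 0.75 − 0.5625/2 = 0.4688 in → 1.2 × 0.4688 × 0.625 × 58 = 20.39 → r_n = 20.39 kips.
Interior bolts: l_c = 1.625 − 0.5625 = 1.062 in → 1.2 × 1.062 × 0.625 × 58 = 46.22 → r_n = 43.5 kips.
R_n = 1 × 20.39 + 4 × 43.5 = 194.4 kips.
Design strength φR_n = 0.75 × 194.4 = 146 kips.

146 kips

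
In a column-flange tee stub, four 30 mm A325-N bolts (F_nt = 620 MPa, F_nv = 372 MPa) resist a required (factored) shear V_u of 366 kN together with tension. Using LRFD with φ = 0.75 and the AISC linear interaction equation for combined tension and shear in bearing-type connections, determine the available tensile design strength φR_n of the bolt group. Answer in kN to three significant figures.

1100 kN

A_b = π·30²/4 = 706.9 mm²; f_rv = 366 × 1000 / (4 × 706.9) = 129.4 MPa.
F'_nt = 1.3 F_nt − (F_nt / φF_nv) f_rv = 1.3·620 − (620/(0.75·372))·129.4 = 518.3 MPa, capped at F_nt → F'_nt = 518.3 MPa.
R_n = F'_nt · A_b · n = 518.3 × 706.9 × 4 / 1000 = 1466 kN.
Design strength φR_n = 0.75 × 1466 = 1100 kN.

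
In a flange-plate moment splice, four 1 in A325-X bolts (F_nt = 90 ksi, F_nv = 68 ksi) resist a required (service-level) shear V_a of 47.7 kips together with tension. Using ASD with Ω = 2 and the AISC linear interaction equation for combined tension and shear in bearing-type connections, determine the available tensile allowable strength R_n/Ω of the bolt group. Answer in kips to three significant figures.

A_b = π·1²/4 = 0.7854 in²; f_rv = 47.7 / (4 × 0.7854) = 15.18 ksi.
F'_nt = 1.3 F_nt − (Ω F_nt / F_nv) f_rv = 1.3·90 − (2·90/68)·15.18 = 76.81 ksi, capped at F_nt → F'_nt = 76.81 ksi.
R_n = F'_nt · A_b · n = 76.81 × 0.7854 × 4 = 241.3 kips.
Allowable strength R_n/Ω = 241.3 / 2 = 121 kips.

121 kips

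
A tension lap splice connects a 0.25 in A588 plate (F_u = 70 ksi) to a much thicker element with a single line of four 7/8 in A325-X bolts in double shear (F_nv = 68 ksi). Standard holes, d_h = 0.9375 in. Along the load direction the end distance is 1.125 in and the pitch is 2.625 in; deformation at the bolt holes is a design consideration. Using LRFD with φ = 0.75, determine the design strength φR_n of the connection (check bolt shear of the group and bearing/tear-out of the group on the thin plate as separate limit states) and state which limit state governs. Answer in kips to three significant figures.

90.1 kips (bearing governs)

Bolt shear: A_b = π·0.875²/4 = 0.6013 in²; R_n = 68 × 0.6013 × 4 × 2 = 327.1 kips → 0.75 × 327.1 = 245 kips.
Bearing (1.2 l_c t F_u ≤ 2.4 d t F_u): upper limit = 2.4·0.875·0.25·70 = 36.75 kips.
  Edge l_c = 1.125 − 0.9375/2 = 0.6562 → r_n = 13.78 kips; interior l_c = 2.625 − 0.9375 = 1.688 → r_n = 35.44 kips.
  R_n,bearing = 1·13.78 + 3·35.44 = 120.1 kips → 0.75 × 120.1 = 90.1 kips.
Bearing governs: 90.1 kips.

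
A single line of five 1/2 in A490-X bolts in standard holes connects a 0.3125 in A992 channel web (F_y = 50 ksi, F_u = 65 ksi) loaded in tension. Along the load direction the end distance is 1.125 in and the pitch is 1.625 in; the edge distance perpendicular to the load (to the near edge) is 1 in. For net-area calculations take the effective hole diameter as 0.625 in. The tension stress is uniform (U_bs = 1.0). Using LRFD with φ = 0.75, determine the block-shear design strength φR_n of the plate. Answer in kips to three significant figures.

Shear plane L_v = 1.125 + 4·1.625 = 7.625 in; A_gv = 7.625 × 0.3125 = 2.383 in².
A_nv = (7.625 − 4.5·0.625) × 0.3125 = 1.504 in².
A_nt = (1 − 0.5·0.625) × 0.3125 = 0.2148 in².
0.6 F_u A_nv = 58.65 kips; 0.6 F_y A_gv = 71.48 kips → shear rupture governs the shear term.
R_n = 58.65 + 1.0 × 65 × 0.2148 = 72.62 kips.
Design strength φR_n = 0.75 × 72.62 = 54.5 kips.

54.5 kips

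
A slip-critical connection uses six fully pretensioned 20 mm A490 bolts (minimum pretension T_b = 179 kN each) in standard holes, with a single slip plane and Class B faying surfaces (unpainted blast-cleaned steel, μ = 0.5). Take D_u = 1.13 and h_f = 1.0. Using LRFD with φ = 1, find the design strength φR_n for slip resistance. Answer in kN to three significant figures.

607 kN

R_n = μ · D_u · h_f · T_b · n_s · n_b = 0.5 × 1.13 × 1.0 × 179 × 1 × 6 = 606.8 kN.
Design strength φR_n = 1 × 606.8 = 607 kN.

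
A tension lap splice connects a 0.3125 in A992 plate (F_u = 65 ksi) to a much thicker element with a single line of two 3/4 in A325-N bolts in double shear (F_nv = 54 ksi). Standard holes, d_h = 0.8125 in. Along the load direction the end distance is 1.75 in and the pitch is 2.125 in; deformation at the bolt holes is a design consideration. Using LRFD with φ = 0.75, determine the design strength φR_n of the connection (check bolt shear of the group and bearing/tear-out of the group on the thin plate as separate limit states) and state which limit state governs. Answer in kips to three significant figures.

Bolt shear: A_b = π·0.75²/4 = 0.4418 in²; R_n = 54 × 0.4418 × 2 × 2 = 95.43 kips → 0.75 × 95.43 = 71.6 kips.
Bearing (1.2 l_c t F_u ≤ 2.4 d t F_u): upper limit = 2.4·0.75·0.3125·65 = 36.56 kips.
  Edge l_c = 1.75 − 0.8125/2 = 1.344 → r_n = 32.75 kips; interior l_c = 2.125 − 0.8125 = 1.312 → r_n = 31.99 kips.
  R_n,bearing = 1·32.75 + 1·31.99 = 64.75 kips → 0.75 × 64.75 = 48.6 kips.
Bearing governs: 48.6 kips.

48.6 kips (bearing governs)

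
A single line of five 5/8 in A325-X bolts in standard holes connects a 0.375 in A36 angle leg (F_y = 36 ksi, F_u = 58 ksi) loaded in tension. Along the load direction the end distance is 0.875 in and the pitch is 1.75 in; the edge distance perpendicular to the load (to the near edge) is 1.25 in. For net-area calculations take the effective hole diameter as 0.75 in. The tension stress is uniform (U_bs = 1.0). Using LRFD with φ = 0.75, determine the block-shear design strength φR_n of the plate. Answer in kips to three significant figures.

Shear plane L_v = 0.875 + 4·1.75 = 7.875 in; A_gv = 7.875 × 0.375 = 2.953 in².
A_nv = (7.875 − 4.5·0.75) × 0.375 = 1.688 in².
A_nt = (1.25 − 0.5·0.75) × 0.375 = 0.3281 in².
0.6 F_u A_nv = 58.72 kips; 0.6 F_y A_gv = 63.79 kips → shear rupture governs the shear term.
R_n = 58.72 + 1.0 × 58 × 0.3281 = 77.76 kips.
Design strength φR_n = 0.75 × 77.76 = 58.3 kips.

58.3 kips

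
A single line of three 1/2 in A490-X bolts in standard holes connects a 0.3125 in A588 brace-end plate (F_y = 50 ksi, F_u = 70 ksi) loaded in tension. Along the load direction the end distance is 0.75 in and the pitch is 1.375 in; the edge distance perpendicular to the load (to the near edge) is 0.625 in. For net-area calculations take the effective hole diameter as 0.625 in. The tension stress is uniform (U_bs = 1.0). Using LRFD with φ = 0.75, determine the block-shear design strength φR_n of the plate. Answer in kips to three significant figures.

24.2 kips

Shear plane L_v = 0.75 + 2·1.375 = 3.5 in; A_gv = 3.5 × 0.3125 = 1.094 in².
A_nv = (3.5 − 2.5·0.625) × 0.3125 = 0.6055 in².
A_nt = (0.625 − 0.5·0.625) × 0.3125 = 0.09766 in².
0.6 F_u A_nv = 25.43 kips; 0.6 F_y A_gv = 32.81 kips → shear rupture governs the shear term.
R_n = 25.43 + 1.0 × 70 × 0.09766 = 32.27 kips.
Design strength φR_n = 0.75 × 32.27 = 24.2 kips.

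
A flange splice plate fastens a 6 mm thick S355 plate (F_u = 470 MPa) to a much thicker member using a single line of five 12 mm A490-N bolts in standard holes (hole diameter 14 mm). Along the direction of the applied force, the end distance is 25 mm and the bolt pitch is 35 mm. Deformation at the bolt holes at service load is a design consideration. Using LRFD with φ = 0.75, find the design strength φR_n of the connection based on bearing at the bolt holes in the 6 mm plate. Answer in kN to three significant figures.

259 kN

Per bolt r_n = 1.2 l_c t F_u ≤ 2.4 d t F_u; upper limit = 2.4 × 12 × 6 × 470 / 1000 = 81.22 kN.
Edge bolt: l_c = 25 − 14/2 = 18 mm → 1.2 × 18 × 6 × 470 / 1000 = 60.91 → r_n = 60.91 kN.
Interior bolts: l_c = 35 − 14 = 21 mm → 1.2 × 21 × 6 × 470 / 1000 = 71.06 → r_n = 71.06 kN.
R_n = 1 × 60.91 + 4 × 71.06 = 345.2 kN.
Design strength φR_n = 0.75 × 345.2 = 259 kN.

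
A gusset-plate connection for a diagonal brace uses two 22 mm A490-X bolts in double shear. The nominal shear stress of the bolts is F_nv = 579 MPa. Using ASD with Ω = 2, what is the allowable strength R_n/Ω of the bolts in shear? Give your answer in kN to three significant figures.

440 kN

A_b = π × 22² / 4 = 380.1 mm².
R_n = F_nv · A_b · n · n_s = 579 × 380.1 × 2 × 2 / 1000 = 880.4 kN.
Allowable strength R_n/Ω = 880.4 / 2 = 440 kN.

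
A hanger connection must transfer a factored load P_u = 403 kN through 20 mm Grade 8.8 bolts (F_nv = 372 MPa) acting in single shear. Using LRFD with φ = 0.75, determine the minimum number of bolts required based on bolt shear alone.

5 bolts

A_b = π·20²/4 = 314.2 mm².
Per-bolt design strength φR_n = 0.75 × 372 × 314.2 × 1 / 1000 = 87.65 kN.
n ≥ 403 / 87.65 = 4.598 → use 5 bolts.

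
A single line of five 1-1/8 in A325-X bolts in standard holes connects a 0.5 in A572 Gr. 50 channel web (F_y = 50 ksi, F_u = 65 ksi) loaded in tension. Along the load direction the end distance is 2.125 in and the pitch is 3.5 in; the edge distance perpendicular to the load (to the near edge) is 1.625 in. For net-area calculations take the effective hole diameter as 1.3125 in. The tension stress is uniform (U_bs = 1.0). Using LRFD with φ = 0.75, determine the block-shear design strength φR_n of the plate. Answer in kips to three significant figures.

173 kips

Shear plane L_v = 2.125 + 4·3.5 = 16.12 in; A_gv = 16.12 × 0.5 = 8.062 in².
A_nv = (16.12 − 4.5·1.3125) × 0.5 = 5.109 in².
A_nt = (1.625 − 0.5·1.3125) × 0.5 = 0.4844 in².
0.6 F_u A_nv = 199.3 kips; 0.6 F_y A_gv = 241.9 kips → shear rupture governs the shear term.
R_n = 199.3 + 1.0 × 65 × 0.4844 = 230.8 kips.
Design strength φR_n = 0.75 × 230.8 = 173 kips.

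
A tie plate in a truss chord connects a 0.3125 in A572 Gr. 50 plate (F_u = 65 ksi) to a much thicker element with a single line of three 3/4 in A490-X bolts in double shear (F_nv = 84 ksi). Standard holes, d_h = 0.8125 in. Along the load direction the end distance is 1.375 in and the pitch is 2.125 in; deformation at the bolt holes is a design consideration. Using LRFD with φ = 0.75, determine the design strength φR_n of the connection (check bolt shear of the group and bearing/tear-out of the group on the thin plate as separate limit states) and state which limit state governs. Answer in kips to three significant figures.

Bolt shear: A_b = π·0.75²/4 = 0.4418 in²; R_n = 84 × 0.4418 × 3 × 2 = 222.7 kips → 0.75 × 222.7 = 167 kips.
Bearing (1.2 l_c t F_u ≤ 2.4 d t F_u): upper limit = 2.4·0.75·0.3125·65 = 36.56 kips.
  Edge l_c = 1.375 − 0.8125/2 = 0.9688 → r_n = 23.61 kips; interior l_c = 2.125 − 0.8125 = 1.312 → r_n = 31.99 kips.
  R_n,bearing = 1·23.61 + 2·31.99 = 87.6 kips → 0.75 × 87.6 = 65.7 kips.
Bearing governs: 65.7 kips.

65.7 kips (bearing governs)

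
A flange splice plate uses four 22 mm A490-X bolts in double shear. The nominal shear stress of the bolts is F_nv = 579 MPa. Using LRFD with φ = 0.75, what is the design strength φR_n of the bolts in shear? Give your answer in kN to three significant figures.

1320 kN

A_b = π × 22² / 4 = 380.1 mm².
R_n = F_nv · A_b · n · n_s = 579 × 380.1 × 4 × 2 / 1000 = 1761 kN.
Design strength φR_n = 0.75 × 1761 = 1320 kN.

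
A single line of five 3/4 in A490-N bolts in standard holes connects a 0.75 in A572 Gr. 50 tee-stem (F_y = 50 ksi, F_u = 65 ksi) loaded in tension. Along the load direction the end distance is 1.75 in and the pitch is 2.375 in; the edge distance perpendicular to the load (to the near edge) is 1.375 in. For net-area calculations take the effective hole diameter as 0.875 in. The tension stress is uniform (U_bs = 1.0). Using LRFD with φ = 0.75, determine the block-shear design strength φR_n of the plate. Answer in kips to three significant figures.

Shear plane L_v = 1.75 + 4·2.375 = 11.25 in; A_gv = 11.25 × 0.75 = 8.438 in².
A_nv = (11.25 − 4.5·0.875) × 0.75 = 5.484 in².
A_nt = (1.375 − 0.5·0.875) × 0.75 = 0.7031 in².
0.6 F_u A_nv = 213.9 kips; 0.6 F_y A_gv = 253.1 kips → shear rupture governs the shear term.
R_n = 213.9 + 1.0 × 65 × 0.7031 = 259.6 kips.
Design strength φR_n = 0.75 × 259.6 = 195 kips.

195 kips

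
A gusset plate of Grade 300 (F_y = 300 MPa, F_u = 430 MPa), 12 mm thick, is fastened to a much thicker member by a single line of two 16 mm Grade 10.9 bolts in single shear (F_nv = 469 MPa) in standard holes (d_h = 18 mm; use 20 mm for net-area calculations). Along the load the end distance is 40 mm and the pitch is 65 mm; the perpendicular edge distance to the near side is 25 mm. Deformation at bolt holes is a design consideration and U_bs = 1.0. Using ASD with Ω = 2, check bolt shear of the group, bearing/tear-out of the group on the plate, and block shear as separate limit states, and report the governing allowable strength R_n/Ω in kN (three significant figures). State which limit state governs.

Bolt shear: A_b = π·16²/4 = 201.1 mm²; R_n = 469 × 201.1 × 2 × 1 / 1000 = 188.6 kN → 188.6 / 2 = 94.3 kN.
Bearing: edge l_c = 31, r_n = 192 kN; interior l_c = 47, r_n = 198.1 kN; R_n = 192 + 1·198.1 = 390.1 kN → 195 kN.
Block shear: A_gv = 1260, A_nv = 900, A_nt = 180 mm²; R_n = min(0.6F_uA_nv, 0.6F_yA_gv) + U_bs·F_u·A_nt = 304.2 kN → 152 kN.
Bolt shear governs: 94.3 kN.

94.3 kN (bolt shear governs)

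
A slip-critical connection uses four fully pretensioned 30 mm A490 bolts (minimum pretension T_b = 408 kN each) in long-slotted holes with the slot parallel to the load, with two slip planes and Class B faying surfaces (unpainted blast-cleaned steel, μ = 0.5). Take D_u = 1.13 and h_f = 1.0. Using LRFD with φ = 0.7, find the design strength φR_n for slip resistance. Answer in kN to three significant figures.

R_n = μ · D_u · h_f · T_b · n_s · n_b = 0.5 × 1.13 × 1.0 × 408 × 2 × 4 = 1844 kN.
Design strength φR_n = 0.7 × 1844 = 1290 kN.

1290 kN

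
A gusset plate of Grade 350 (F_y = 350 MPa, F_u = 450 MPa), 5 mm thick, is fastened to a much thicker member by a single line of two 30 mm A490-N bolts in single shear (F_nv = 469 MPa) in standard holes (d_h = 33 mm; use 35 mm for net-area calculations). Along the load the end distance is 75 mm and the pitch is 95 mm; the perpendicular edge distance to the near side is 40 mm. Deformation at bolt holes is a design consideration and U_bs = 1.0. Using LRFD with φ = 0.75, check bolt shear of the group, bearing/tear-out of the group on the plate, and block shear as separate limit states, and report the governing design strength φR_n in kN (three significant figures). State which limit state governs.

Bolt shear: A_b = π·30²/4 = 706.9 mm²; R_n = 469 × 706.9 × 2 × 1 / 1000 = 663 kN → 0.75 × 663 = 497 kN.
Bearing: edge l_c = 58.5, r_n = 158 kN; interior l_c = 62, r_n = 162 kN; R_n = 158 + 1·162 = 320 kN → 240 kN.
Block shear: A_gv = 850, A_nv = 587.5, A_nt = 112.5 mm²; R_n = min(0.6F_uA_nv, 0.6F_yA_gv) + U_bs·F_u·A_nt = 209.2 kN → 157 kN.
Block shear governs: 157 kN.

157 kN (block shear governs)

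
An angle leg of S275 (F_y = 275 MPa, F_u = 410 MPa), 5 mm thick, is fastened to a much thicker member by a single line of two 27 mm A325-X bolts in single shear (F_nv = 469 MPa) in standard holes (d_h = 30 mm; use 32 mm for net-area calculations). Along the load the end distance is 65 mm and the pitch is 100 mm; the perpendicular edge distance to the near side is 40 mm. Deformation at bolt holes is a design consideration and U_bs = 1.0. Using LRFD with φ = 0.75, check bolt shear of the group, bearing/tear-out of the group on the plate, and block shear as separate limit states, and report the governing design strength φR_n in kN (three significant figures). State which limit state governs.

139 kN (block shear governs)

Bolt shear: A_b = π·27²/4 = 572.6 mm²; R_n = 469 × 572.6 × 2 × 1 / 1000 = 537.1 kN → 0.75 × 537.1 = 403 kN.
Bearing: edge l_c = 50, r_n = 123 kN; interior l_c = 70, r_n = 132.8 kN; R_n = 123 + 1·132.8 = 255.8 kN → 192 kN.
Block shear: A_gv = 825, A_nv = 585, A_nt = 120 mm²; R_n = min(0.6F_uA_nv, 0.6F_yA_gv) + U_bs·F_u·A_nt = 185.3 kN → 139 kN.
Block shear governs: 139 kN.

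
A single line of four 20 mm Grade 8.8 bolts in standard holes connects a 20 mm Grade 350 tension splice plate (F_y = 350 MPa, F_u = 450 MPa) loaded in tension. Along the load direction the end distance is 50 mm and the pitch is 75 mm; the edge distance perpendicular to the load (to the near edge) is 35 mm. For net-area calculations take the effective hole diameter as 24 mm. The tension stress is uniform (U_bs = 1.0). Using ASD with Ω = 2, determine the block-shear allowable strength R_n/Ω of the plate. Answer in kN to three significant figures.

Shear plane L_v = 50 + 3·75 = 275 mm; A_gv = 275 × 20 = 5500 mm².
A_nv = (275 − 3.5·24) × 20 = 3820 mm².
A_nt = (35 − 0.5·24) × 20 = 460 mm².
0.6 F_u A_nv = 1031 kN; 0.6 F_y A_gv = 1155 kN → shear rupture governs the shear term.
R_n = 1031 + 1.0 × 450 × 460 / 1000 = 1238 kN.
Allowable strength R_n/Ω = 1238 / 2 = 619 kN.

619 kN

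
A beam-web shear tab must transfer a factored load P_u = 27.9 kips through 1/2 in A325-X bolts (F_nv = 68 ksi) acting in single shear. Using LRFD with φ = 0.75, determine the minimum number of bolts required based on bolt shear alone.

A_b = π·0.5²/4 = 0.1963 in².
Per-bolt design strength φR_n = 0.75 × 68 × 0.1963 × 1 = 10.01 kips.
n ≥ 27.9 / 10.01 = 2.786 → use 3 bolts.

3 bolts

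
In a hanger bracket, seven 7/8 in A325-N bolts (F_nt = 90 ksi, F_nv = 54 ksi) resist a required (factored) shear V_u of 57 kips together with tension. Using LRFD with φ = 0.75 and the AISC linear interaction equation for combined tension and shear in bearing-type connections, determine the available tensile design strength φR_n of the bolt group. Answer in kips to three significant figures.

A_b = π·0.875²/4 = 0.6013 in²; f_rv = 57 / (7 × 0.6013) = 13.54 ksi.
F'_nt = 1.3 F_nt − (F_nt / φF_nv) f_rv = 1.3·90 − (90/(0.75·54))·13.54 = 86.91 ksi, capped at F_nt → F'_nt = 86.91 ksi.
R_n = F'_nt · A_b · n = 86.91 × 0.6013 × 7 = 365.8 kips.
Design strength φR_n = 0.75 × 365.8 = 274 kips.

274 kips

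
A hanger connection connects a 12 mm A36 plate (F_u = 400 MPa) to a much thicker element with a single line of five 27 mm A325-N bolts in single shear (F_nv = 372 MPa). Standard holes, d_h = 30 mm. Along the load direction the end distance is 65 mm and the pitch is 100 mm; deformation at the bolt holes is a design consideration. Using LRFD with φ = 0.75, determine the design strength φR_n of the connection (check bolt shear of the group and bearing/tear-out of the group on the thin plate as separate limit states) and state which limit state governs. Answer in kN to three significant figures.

799 kN (bolt shear governs)

Bolt shear: A_b = π·27²/4 = 572.6 mm²; R_n = 372 × 572.6 × 5 × 1 / 1000 = 1065 kN → 0.75 × 1065 = 799 kN.
Bearing (1.2 l_c t F_u ≤ 2.4 d t F_u): upper limit = 2.4·27·12·400 / 1000 = 311 kN.
  Edge l_c = 65 − 30/2 = 50 → r_n = 288 kN; interior l_c = 100 − 30 = 70 → r_n = 311 kN.
  R_n,bearing = 1·288 + 4·311 = 1532 kN → 0.75 × 1532 = 1150 kN.
Bolt shear governs: 799 kN.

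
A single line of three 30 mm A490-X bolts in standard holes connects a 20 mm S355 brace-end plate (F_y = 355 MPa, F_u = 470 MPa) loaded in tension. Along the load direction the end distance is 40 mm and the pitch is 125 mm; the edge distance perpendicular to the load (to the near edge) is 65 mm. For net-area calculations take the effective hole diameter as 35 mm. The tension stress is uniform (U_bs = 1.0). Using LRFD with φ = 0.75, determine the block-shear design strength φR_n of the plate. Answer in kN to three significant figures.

1190 kN

Shear plane L_v = 40 + 2·125 = 290 mm; A_gv = 290 × 20 = 5800 mm².
A_nv = (290 − 2.5·35) × 20 = 4050 mm².
A_nt = (65 − 0.5·35) × 20 = 950 mm².
0.6 F_u A_nv = 1142 kN; 0.6 F_y A_gv = 1235 kN → shear rupture governs the shear term.
R_n = 1142 + 1.0 × 470 × 950 / 1000 = 1589 kN.
Design strength φR_n = 0.75 × 1589 = 1190 kN.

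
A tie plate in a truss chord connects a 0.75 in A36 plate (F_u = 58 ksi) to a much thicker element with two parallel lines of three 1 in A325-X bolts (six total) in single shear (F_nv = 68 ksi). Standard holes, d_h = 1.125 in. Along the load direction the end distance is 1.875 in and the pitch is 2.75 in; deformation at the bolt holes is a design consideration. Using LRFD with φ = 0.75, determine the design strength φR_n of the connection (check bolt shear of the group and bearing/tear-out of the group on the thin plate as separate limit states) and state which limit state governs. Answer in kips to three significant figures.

240 kips (bolt shear governs)

Bolt shear: A_b = π·1²/4 = 0.7854 in²; R_n = 68 × 0.7854 × 6 × 1 = 320.4 kips → 0.75 × 320.4 = 240 kips.
Bearing (1.2 l_c t F_u ≤ 2.4 d t F_u): upper limit = 2.4·1·0.75·58 = 104.4 kips.
  Edge l_c = 1.875 − 1.125/2 = 1.312 → r_n = 68.51 kips; interior l_c = 2.75 − 1.125 = 1.625 → r_n = 84.82 kips.
  R_n,bearing = 2·68.51 + 4·84.82 = 476.3 kips → 0.75 × 476.3 = 357 kips.
Bolt shear governs: 240 kips.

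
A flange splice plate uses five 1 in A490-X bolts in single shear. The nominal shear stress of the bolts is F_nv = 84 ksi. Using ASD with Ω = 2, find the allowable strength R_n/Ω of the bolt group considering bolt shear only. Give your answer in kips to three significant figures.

A_b = π × 1² / 4 = 0.7854 in².
R_n = F_nv · A_b · n · n_s = 84 × 0.7854 × 5 × 1 = 329.9 kips.
Allowable strength R_n/Ω = 329.9 / 2 = 165 kips.

165 kips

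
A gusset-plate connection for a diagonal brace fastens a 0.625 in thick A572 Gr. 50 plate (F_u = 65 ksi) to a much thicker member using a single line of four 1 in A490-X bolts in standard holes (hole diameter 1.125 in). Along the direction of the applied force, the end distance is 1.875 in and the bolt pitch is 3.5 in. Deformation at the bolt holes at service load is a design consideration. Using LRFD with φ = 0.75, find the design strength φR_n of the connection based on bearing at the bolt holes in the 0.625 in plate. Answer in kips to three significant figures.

Per bolt r_n = 1.2 l_c t F_u ≤ 2.4 d t F_u; upper limit = 2.4 × 1 × 0.625 × 65 = 97.5 kips.
Edge bolt: l_c = 1.875 − 1.125/2 = 1.312 in → 1.2 × 1.312 × 0.625 × 65 = 63.98 → r_n = 63.98 kips.
Interior bolts: l_c = 3.5 − 1.125 = 2.375 in → 1.2 × 2.375 × 0.625 × 65 = 115.8 → r_n = 97.5 kips.
R_n = 1 × 63.98 + 3 × 97.5 = 356.5 kips.
Design strength φR_n = 0.75 × 356.5 = 267 kips.

267 kips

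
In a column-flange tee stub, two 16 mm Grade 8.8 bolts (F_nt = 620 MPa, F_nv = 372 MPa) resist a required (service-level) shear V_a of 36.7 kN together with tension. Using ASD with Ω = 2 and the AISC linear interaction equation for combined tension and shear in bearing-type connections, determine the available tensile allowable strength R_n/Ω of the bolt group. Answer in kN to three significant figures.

A_b = π·16²/4 = 201.1 mm²; f_rv = 36.7 × 1000 / (2 × 201.1) = 91.27 MPa.
F'_nt = 1.3 F_nt − (Ω F_nt / F_nv) f_rv = 1.3·620 − (2·620/372)·91.27 = 501.8 MPa, capped at F_nt → F'_nt = 501.8 MPa.
R_n = F'_nt · A_b · n = 501.8 × 201.1 × 2 / 1000 = 201.8 kN.
Allowable strength R_n/Ω = 201.8 / 2 = 101 kN.

101 kN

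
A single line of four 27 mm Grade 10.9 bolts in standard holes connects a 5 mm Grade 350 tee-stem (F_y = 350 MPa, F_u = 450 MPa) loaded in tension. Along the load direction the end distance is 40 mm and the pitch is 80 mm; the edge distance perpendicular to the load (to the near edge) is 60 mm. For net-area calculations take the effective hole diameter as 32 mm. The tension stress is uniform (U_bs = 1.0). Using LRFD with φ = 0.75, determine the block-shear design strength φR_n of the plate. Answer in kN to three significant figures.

Shear plane L_v = 40 + 3·80 = 280 mm; A_gv = 280 × 5 = 1400 mm².
A_nv = (280 − 3.5·32) × 5 = 840 mm².
A_nt = (60 − 0.5·32) × 5 = 220 mm².
0.6 F_u A_nv = 226.8 kN; 0.6 F_y A_gv = 294 kN → shear rupture governs the shear term.
R_n = 226.8 + 1.0 × 450 × 220 / 1000 = 325.8 kN.
Design strength φR_n = 0.75 × 325.8 = 244 kN.

244 kN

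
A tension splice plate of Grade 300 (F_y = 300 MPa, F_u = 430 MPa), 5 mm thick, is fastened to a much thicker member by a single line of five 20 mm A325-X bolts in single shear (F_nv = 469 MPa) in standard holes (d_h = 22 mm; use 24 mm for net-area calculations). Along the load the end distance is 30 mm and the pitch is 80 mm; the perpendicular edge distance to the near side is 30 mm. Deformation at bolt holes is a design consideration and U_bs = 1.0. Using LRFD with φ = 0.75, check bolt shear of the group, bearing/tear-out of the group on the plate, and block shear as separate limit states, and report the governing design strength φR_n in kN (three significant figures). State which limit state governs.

Bolt shear: A_b = π·20²/4 = 314.2 mm²; R_n = 469 × 314.2 × 5 × 1 / 1000 = 736.7 kN → 0.75 × 736.7 = 553 kN.
Bearing: edge l_c = 19, r_n = 49.02 kN; interior l_c = 58, r_n = 103.2 kN; R_n = 49.02 + 4·103.2 = 461.8 kN → 346 kN.
Block shear: A_gv = 1750, A_nv = 1210, A_nt = 90 mm²; R_n = min(0.6F_uA_nv, 0.6F_yA_gv) + U_bs·F_u·A_nt = 350.9 kN → 263 kN.
Block shear governs: 263 kN.

263 kN (block shear governs)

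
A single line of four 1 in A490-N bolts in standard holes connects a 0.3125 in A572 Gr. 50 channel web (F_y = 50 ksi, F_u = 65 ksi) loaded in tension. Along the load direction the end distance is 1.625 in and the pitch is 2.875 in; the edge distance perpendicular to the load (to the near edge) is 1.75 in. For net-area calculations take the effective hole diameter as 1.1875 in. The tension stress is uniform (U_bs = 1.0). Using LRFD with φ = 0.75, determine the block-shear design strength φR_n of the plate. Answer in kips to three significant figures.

73.3 kips

Shear plane L_v = 1.625 + 3·2.875 = 10.25 in; A_gv = 10.25 × 0.3125 = 3.203 in².
A_nv = (10.25 − 3.5·1.1875) × 0.3125 = 1.904 in².
A_nt = (1.75 − 0.5·1.1875) × 0.3125 = 0.3613 in².
0.6 F_u A_nv = 74.27 kips; 0.6 F_y A_gv = 96.09 kips → shear rupture governs the shear term.
R_n = 74.27 + 1.0 × 65 × 0.3613 = 97.75 kips.
Design strength φR_n = 0.75 × 97.75 = 73.3 kips.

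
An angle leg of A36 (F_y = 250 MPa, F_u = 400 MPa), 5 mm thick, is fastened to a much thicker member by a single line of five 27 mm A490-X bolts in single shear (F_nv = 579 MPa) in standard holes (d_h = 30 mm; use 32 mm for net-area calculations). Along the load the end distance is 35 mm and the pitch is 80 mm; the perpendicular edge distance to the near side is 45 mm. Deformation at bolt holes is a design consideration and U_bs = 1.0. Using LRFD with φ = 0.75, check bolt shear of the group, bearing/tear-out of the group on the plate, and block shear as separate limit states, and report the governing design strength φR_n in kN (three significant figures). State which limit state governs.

Bolt shear: A_b = π·27²/4 = 572.6 mm²; R_n = 579 × 572.6 × 5 × 1 / 1000 = 1658 kN → 0.75 × 1658 = 1240 kN.
Bearing: edge l_c = 20, r_n = 48 kN; interior l_c = 50, r_n = 120 kN; R_n = 48 + 4·120 = 528 kN → 396 kN.
Block shear: A_gv = 1775, A_nv = 1055, A_nt = 145 mm²; R_n = min(0.6F_uA_nv, 0.6F_yA_gv) + U_bs·F_u·A_nt = 311.2 kN → 233 kN.
Block shear governs: 233 kN.

233 kN (block shear governs)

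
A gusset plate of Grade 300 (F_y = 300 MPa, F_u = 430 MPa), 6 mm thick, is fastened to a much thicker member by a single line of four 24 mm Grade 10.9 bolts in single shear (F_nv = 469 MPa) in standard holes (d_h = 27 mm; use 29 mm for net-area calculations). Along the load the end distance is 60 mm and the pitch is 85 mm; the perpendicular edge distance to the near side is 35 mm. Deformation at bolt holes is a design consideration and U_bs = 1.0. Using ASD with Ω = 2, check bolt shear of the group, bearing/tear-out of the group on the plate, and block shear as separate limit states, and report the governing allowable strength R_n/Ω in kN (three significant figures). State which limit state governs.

Bolt shear: A_b = π·24²/4 = 452.4 mm²; R_n = 469 × 452.4 × 4 × 1 / 1000 = 848.7 kN → 848.7 / 2 = 424 kN.
Bearing: edge l_c = 46.5, r_n = 144 kN; interior l_c = 58, r_n = 148.6 kN; R_n = 144 + 3·148.6 = 589.8 kN → 295 kN.
Block shear: A_gv = 1890, A_nv = 1281, A_nt = 123 mm²; R_n = min(0.6F_uA_nv, 0.6F_yA_gv) + U_bs·F_u·A_nt = 383.4 kN → 192 kN.
Block shear governs: 192 kN.

192 kN (block shear governs)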